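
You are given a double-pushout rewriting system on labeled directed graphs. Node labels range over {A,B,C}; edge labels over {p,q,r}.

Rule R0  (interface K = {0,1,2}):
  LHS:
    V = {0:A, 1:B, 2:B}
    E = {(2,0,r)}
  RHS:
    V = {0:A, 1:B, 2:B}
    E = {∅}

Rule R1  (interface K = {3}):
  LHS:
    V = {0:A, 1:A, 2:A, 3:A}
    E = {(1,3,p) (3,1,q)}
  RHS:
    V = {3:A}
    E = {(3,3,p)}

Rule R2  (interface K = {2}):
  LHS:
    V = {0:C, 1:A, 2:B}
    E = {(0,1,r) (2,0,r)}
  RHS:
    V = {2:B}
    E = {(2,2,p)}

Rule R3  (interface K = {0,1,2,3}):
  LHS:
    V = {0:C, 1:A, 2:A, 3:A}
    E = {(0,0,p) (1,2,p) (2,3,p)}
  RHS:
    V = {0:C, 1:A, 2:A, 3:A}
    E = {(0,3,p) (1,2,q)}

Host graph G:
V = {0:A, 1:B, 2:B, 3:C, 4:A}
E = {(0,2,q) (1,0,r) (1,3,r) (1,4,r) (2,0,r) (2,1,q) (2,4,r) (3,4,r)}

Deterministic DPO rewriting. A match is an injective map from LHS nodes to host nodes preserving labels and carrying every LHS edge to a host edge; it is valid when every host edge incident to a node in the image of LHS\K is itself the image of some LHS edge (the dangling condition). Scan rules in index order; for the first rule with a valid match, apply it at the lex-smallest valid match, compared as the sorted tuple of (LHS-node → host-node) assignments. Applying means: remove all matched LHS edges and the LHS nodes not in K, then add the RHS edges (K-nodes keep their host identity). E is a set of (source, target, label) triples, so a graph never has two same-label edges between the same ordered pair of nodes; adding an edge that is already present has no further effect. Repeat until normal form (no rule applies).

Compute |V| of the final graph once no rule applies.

[0] host  ⇒  5 nodes, 8 edges  {0-q->2 1-r->0 1-r->3 1-r->4 2-r->0 2-q->1 2-r->4 3-r->4}
[1] R0 @ {0↦0, 1↦1, 2↦2}  ⇒  5 nodes, 7 edges  {0-q->2 1-r->0 1-r->3 1-r->4 2-q->1 2-r->4 3-r->4}
[2] R0 @ {0↦0, 1↦2, 2↦1}  ⇒  5 nodes, 6 edges  {0-q->2 1-r->3 1-r->4 2-q->1 2-r->4 3-r->4}
[3] R0 @ {0↦4, 1↦1, 2↦2}  ⇒  5 nodes, 5 edges  {0-q->2 1-r->3 1-r->4 2-q->1 3-r->4}
[4] R0 @ {0↦4, 1↦2, 2↦1}  ⇒  5 nodes, 4 edges  {0-q->2 1-r->3 2-q->1 3-r->4}
[5] R2 @ {0↦3, 1↦4, 2↦1}  ⇒  3 nodes, 3 edges  {0-q->2 1-p->1 2-q->1}
final graph: no rule applies after step 5
NF nodes: {0:A, 1:B, 2:B}

Answer: 3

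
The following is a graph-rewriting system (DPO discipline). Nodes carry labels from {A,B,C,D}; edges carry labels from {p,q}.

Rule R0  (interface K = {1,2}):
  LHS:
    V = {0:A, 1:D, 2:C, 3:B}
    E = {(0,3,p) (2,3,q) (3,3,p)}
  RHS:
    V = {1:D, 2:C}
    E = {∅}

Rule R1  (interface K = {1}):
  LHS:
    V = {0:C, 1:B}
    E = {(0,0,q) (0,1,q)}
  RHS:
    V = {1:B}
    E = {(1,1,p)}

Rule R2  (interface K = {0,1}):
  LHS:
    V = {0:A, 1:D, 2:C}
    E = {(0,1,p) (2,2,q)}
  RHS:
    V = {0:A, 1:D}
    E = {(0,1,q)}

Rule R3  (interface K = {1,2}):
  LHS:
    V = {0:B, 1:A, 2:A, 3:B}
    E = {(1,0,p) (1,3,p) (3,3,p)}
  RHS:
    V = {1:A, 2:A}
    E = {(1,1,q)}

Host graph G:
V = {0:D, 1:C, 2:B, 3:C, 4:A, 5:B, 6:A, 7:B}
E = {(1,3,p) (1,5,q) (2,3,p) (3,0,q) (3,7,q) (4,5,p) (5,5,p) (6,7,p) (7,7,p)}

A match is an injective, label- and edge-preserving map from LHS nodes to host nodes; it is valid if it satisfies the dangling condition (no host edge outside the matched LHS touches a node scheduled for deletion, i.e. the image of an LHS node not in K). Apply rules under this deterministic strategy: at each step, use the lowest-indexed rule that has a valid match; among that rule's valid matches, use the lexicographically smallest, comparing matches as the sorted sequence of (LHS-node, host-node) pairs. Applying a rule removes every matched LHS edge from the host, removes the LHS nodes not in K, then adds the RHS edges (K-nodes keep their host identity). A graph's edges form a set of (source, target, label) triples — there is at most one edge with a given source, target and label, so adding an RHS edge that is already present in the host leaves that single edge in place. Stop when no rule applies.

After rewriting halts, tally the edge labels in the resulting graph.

start.  V:8 E:9  edges: 1-p->3 1-q->5 2-p->3 3-q->0 3-q->7 4-p->5 5-p->5 6-p->7 7-p->7
1. fire R0 via {0↦4, 1↦0, 2↦1, 3↦5}  →  V:6 E:6  edges: 1-p->3 2-p->3 3-q->0 3-q->7 6-p->7 7-p->7
2. fire R0 via {0↦6, 1↦0, 2↦3, 3↦7}  →  V:4 E:3  edges: 1-p->3 2-p->3 3-q->0
normal form: no rule applies after step 2
NF edges: [(1, 3, 'p'), (2, 3, 'p'), (3, 0, 'q')]

Answer: p:2 q:1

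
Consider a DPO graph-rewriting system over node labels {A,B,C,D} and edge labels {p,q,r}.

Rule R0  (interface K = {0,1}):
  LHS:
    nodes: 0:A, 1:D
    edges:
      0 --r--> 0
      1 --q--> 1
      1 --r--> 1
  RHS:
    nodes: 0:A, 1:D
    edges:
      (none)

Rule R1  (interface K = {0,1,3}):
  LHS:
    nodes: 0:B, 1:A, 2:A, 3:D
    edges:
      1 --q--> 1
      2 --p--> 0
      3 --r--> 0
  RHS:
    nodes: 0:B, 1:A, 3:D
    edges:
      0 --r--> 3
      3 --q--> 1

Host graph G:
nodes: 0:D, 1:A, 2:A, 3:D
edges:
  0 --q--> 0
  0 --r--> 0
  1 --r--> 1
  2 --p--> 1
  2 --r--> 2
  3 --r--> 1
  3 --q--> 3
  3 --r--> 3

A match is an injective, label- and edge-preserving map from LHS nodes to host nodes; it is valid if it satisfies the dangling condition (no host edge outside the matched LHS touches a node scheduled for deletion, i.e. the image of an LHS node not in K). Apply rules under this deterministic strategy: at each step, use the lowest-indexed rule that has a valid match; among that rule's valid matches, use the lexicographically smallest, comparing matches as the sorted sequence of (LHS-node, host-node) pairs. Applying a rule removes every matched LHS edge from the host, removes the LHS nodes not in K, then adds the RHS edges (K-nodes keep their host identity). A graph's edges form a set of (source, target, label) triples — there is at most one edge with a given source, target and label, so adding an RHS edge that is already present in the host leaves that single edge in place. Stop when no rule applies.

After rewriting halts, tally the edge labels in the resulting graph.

[0] host  ⇒  4 nodes, 8 edges  {0-q->0 0-r->0 1-r->1 2-p->1 2-r->2 3-r->1 3-q->3 3-r->3}
[1] R0 @ {0↦1, 1↦0}  ⇒  4 nodes, 5 edges  {2-p->1 2-r->2 3-r->1 3-q->3 3-r->3}
[2] R0 @ {0↦2, 1↦3}  ⇒  4 nodes, 2 edges  {2-p->1 3-r->1}
halt: no rule applies after step 2
NF edges: [(2, 1, 'p'), (3, 1, 'r')]

Answer: p:1 r:1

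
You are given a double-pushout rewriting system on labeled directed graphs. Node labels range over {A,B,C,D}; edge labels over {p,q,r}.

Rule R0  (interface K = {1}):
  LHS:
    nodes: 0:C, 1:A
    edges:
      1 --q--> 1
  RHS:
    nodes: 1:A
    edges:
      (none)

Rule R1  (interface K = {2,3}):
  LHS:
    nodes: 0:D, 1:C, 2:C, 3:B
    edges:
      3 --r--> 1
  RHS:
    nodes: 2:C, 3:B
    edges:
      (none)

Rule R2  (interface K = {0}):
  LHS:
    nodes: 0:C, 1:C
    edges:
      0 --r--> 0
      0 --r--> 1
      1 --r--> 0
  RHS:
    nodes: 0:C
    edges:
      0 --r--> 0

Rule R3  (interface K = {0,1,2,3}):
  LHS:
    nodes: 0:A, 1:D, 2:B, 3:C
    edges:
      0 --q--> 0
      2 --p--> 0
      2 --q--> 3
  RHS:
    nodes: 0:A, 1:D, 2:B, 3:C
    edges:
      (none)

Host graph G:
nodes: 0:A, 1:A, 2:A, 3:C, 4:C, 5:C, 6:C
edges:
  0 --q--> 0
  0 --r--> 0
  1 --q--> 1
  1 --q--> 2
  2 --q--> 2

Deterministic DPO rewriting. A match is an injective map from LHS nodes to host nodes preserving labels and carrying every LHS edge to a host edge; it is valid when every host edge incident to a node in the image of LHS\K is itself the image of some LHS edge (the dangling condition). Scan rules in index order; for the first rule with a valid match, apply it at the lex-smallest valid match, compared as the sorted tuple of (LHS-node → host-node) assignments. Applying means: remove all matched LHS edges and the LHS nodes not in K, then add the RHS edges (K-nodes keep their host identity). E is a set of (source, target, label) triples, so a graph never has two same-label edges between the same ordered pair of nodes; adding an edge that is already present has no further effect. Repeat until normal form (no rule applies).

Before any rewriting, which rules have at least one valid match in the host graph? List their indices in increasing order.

Answer: [R0]

Derivation:
R0: 12 valid matches — {0↦3, 1↦0}, {0↦3, 1↦1}, {0↦3, 1↦2} (+9 more)
R1: no valid match — LHS pattern not found
R2: no valid match — LHS pattern not found
R3: no valid match — LHS pattern not found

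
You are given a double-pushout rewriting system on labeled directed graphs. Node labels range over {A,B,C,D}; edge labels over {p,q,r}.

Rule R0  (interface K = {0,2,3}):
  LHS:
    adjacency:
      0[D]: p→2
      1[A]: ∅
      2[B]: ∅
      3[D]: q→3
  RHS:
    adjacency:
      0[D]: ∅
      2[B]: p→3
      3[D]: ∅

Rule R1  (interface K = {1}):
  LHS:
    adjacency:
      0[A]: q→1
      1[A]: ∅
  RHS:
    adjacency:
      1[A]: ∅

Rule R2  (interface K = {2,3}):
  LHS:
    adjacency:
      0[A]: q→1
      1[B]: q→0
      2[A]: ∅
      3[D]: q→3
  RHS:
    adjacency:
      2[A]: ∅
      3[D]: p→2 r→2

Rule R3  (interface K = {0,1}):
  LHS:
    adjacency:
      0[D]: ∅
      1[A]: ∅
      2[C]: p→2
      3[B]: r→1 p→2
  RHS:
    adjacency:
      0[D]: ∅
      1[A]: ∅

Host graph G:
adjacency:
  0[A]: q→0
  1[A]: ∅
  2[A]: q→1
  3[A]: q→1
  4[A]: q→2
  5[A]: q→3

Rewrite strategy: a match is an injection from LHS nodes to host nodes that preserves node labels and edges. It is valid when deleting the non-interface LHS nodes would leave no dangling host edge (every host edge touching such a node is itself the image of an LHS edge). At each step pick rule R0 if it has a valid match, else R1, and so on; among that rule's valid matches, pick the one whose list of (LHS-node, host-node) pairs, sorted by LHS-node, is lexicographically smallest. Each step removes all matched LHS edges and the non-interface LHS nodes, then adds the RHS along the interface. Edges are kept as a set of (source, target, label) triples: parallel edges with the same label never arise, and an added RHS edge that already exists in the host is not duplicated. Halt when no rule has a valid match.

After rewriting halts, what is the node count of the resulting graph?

Answer: 2

Steps:
[0] host  ⇒  6 nodes, 5 edges  {0-q->0 2-q->1 3-q->1 4-q->2 5-q->3}
[1] R1 @ {0↦4, 1↦2}  ⇒  5 nodes, 4 edges  {0-q->0 2-q->1 3-q->1 5-q->3}
[2] R1 @ {0↦2, 1↦1}  ⇒  4 nodes, 3 edges  {0-q->0 3-q->1 5-q->3}
[3] R1 @ {0↦5, 1↦3}  ⇒  3 nodes, 2 edges  {0-q->0 3-q->1}
[4] R1 @ {0↦3, 1↦1}  ⇒  2 nodes, 1 edges  {0-q->0}
final graph: no rule applies after step 4
NF nodes: {0:A, 1:A}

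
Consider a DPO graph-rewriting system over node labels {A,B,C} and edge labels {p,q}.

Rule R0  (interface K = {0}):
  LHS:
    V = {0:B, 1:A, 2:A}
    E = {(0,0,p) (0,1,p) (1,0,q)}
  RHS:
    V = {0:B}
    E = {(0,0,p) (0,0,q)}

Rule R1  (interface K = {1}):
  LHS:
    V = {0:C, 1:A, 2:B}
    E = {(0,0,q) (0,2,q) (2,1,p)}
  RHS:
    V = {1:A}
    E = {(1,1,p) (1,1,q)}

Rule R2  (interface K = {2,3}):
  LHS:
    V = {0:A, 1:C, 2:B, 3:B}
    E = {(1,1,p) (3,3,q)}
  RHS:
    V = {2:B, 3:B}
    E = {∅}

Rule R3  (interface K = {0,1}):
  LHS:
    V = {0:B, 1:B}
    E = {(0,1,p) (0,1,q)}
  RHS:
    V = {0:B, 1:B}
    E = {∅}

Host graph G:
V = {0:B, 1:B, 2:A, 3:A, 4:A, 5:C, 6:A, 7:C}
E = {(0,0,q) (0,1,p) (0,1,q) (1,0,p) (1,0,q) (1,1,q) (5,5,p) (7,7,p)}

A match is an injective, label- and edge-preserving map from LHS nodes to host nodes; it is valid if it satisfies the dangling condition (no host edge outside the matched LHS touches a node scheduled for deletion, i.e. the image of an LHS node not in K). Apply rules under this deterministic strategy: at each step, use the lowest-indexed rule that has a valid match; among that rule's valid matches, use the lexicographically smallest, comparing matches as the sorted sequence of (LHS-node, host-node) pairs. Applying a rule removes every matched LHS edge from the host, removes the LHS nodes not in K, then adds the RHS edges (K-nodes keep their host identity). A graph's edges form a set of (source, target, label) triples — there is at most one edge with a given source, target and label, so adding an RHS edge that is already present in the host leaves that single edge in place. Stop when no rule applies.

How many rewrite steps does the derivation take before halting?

Answer: 4

Steps:
initial: |V|=8 |E|=8  E = 0-q->0 0-p->1 0-q->1 1-p->0 1-q->0 1-q->1 5-p->5 7-p->7
step 1: apply R2 at {0↦2, 1↦5, 2↦0, 3↦1}  → |V|=6 |E|=6  E = 0-q->0 0-p->1 0-q->1 1-p->0 1-q->0 7-p->7
step 2: apply R2 at {0↦3, 1↦7, 2↦1, 3↦0}  → |V|=4 |E|=4  E = 0-p->1 0-q->1 1-p->0 1-q->0
step 3: apply R3 at {0↦0, 1↦1}  → |V|=4 |E|=2  E = 1-p->0 1-q->0
step 4: apply R3 at {0↦1, 1↦0}  → |V|=4 |E|=0  E = ∅
halt: no rule applies after step 4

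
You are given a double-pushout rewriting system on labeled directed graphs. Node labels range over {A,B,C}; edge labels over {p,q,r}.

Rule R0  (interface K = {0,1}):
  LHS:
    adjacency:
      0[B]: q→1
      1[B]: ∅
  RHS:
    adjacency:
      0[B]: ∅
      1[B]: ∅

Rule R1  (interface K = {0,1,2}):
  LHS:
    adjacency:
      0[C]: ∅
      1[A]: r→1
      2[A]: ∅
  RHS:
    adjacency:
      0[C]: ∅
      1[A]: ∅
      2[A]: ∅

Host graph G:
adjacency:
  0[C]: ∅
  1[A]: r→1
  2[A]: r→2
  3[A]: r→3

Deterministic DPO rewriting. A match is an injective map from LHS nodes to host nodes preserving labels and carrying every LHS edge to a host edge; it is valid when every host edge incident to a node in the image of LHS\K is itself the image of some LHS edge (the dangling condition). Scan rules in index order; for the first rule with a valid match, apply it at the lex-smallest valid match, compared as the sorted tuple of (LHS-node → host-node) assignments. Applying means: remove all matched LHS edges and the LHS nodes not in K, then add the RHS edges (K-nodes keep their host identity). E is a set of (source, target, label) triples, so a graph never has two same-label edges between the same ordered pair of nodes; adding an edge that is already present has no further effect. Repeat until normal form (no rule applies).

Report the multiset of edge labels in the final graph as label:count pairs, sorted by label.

[0] host  ⇒  4 nodes, 3 edges  {1-r->1 2-r->2 3-r->3}
[1] R1 @ {0↦0, 1↦1, 2↦2}  ⇒  4 nodes, 2 edges  {2-r->2 3-r->3}
[2] R1 @ {0↦0, 1↦2, 2↦1}  ⇒  4 nodes, 1 edges  {3-r->3}
[3] R1 @ {0↦0, 1↦3, 2↦1}  ⇒  4 nodes, 0 edges  {∅}
normal form: no rule applies after step 3
NF edges: []

Answer: (no edges)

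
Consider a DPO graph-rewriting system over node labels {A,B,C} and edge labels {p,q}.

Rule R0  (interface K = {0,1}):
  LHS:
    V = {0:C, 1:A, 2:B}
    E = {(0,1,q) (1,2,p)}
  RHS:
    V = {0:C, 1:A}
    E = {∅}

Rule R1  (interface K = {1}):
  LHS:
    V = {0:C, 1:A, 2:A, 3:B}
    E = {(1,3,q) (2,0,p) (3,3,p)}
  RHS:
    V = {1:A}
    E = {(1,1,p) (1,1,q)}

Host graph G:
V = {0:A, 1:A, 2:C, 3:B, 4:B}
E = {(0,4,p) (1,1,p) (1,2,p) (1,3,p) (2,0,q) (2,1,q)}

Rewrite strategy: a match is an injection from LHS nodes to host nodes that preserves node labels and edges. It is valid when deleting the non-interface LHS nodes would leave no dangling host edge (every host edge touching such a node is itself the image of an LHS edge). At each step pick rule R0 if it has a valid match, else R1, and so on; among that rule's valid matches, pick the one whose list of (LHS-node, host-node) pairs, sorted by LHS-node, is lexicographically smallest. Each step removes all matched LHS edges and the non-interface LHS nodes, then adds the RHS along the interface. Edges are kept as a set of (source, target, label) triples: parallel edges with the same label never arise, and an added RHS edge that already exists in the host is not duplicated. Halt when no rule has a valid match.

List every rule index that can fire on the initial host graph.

R0: 2 valid matches — {0↦2, 1↦0, 2↦4}, {0↦2, 1↦1, 2↦3}
R1: no valid match — LHS pattern not found

Answer: [R0]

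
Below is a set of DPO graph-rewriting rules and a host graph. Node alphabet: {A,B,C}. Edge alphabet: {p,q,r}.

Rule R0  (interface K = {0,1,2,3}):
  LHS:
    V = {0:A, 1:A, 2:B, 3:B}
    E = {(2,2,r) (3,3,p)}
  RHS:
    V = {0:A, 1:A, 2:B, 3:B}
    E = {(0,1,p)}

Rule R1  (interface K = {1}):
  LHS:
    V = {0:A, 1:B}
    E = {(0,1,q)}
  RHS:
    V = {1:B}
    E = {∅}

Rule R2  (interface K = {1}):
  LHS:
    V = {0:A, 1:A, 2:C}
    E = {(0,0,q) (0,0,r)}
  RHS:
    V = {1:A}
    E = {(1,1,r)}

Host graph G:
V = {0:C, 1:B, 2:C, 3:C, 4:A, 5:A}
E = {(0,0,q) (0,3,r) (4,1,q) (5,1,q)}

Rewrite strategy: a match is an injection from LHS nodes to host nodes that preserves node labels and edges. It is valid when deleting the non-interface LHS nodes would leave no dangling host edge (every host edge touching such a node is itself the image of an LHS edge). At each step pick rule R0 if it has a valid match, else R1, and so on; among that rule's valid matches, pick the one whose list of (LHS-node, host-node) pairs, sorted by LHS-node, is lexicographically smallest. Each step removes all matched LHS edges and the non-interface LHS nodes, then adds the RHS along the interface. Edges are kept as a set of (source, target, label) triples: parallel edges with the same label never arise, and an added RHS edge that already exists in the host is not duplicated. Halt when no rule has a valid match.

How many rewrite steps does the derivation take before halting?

start.  V:6 E:4  edges: 0-q->0 0-r->3 4-q->1 5-q->1
1. fire R1 via {0↦4, 1↦1}  →  V:5 E:3  edges: 0-q->0 0-r->3 5-q->1
2. fire R1 via {0↦5, 1↦1}  →  V:4 E:2  edges: 0-q->0 0-r->3
normal form: no rule applies after step 2

Answer: 2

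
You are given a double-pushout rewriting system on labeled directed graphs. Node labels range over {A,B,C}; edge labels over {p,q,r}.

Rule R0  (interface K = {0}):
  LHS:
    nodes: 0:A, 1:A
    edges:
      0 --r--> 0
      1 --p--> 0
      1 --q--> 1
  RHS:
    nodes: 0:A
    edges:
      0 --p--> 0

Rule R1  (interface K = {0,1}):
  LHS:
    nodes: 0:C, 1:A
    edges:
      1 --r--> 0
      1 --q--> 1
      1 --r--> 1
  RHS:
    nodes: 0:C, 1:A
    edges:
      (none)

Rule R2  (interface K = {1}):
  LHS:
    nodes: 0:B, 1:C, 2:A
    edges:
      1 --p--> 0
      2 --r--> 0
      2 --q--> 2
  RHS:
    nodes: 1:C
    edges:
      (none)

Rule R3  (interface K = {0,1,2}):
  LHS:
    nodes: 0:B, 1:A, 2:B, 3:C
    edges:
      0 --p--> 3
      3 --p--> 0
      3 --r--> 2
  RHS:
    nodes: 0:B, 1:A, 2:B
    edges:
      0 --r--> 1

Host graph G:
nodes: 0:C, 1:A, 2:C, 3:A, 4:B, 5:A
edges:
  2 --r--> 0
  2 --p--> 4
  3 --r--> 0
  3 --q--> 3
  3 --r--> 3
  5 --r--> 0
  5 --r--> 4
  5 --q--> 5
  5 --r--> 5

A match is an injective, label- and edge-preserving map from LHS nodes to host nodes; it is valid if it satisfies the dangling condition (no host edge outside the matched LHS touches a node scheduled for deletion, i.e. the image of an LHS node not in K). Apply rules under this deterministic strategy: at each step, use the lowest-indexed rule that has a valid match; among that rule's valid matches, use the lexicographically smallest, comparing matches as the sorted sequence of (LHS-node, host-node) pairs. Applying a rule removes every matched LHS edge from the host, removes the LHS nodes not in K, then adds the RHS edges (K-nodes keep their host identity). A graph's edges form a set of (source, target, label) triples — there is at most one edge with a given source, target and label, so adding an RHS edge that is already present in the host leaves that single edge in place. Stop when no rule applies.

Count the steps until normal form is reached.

Answer: 2

Derivation:
[0] host  ⇒  6 nodes, 9 edges  {2-r->0 2-p->4 3-r->0 3-q->3 3-r->3 5-r->0 5-r->4 5-q->5 5-r->5}
[1] R1 @ {0↦0, 1↦3}  ⇒  6 nodes, 6 edges  {2-r->0 2-p->4 5-r->0 5-r->4 5-q->5 5-r->5}
[2] R1 @ {0↦0, 1↦5}  ⇒  6 nodes, 3 edges  {2-r->0 2-p->4 5-r->4}
final graph: no rule applies after step 2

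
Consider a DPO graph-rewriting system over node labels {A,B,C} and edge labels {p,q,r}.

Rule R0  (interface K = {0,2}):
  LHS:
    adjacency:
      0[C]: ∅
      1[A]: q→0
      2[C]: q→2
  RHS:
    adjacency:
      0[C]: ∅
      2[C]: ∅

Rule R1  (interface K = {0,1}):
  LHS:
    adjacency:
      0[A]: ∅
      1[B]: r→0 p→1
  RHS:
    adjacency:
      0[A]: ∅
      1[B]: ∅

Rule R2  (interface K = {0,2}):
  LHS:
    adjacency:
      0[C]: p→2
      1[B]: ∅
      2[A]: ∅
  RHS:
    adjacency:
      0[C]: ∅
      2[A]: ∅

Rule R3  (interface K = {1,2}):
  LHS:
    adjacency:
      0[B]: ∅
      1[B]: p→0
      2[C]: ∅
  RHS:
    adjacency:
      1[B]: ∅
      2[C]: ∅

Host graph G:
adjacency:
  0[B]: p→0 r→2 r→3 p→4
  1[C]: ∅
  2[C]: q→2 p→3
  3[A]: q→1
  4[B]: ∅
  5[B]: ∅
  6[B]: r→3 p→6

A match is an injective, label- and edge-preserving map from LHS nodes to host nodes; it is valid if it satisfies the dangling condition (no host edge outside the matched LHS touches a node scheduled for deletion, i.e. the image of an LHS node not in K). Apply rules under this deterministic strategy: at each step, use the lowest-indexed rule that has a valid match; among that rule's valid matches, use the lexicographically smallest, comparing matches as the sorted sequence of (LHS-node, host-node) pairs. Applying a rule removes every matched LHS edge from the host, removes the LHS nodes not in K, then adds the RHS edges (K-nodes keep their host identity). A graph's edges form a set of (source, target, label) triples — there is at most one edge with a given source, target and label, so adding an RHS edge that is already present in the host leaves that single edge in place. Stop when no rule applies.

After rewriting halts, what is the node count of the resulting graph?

Answer: 4

Steps:
start.  V:7 E:9  edges: 0-p->0 0-r->2 0-r->3 0-p->4 2-q->2 2-p->3 3-q->1 6-r->3 6-p->6
1. fire R1 via {0↦3, 1↦0}  →  V:7 E:7  edges: 0-r->2 0-p->4 2-q->2 2-p->3 3-q->1 6-r->3 6-p->6
2. fire R1 via {0↦3, 1↦6}  →  V:7 E:5  edges: 0-r->2 0-p->4 2-q->2 2-p->3 3-q->1
3. fire R2 via {0↦2, 1↦5, 2↦3}  →  V:6 E:4  edges: 0-r->2 0-p->4 2-q->2 3-q->1
4. fire R0 via {0↦1, 1↦3, 2↦2}  →  V:5 E:2  edges: 0-r->2 0-p->4
5. fire R3 via {0↦4, 1↦0, 2↦1}  →  V:4 E:1  edges: 0-r->2
halt: no rule applies after step 5
NF nodes: {0:B, 1:C, 2:C, 6:B}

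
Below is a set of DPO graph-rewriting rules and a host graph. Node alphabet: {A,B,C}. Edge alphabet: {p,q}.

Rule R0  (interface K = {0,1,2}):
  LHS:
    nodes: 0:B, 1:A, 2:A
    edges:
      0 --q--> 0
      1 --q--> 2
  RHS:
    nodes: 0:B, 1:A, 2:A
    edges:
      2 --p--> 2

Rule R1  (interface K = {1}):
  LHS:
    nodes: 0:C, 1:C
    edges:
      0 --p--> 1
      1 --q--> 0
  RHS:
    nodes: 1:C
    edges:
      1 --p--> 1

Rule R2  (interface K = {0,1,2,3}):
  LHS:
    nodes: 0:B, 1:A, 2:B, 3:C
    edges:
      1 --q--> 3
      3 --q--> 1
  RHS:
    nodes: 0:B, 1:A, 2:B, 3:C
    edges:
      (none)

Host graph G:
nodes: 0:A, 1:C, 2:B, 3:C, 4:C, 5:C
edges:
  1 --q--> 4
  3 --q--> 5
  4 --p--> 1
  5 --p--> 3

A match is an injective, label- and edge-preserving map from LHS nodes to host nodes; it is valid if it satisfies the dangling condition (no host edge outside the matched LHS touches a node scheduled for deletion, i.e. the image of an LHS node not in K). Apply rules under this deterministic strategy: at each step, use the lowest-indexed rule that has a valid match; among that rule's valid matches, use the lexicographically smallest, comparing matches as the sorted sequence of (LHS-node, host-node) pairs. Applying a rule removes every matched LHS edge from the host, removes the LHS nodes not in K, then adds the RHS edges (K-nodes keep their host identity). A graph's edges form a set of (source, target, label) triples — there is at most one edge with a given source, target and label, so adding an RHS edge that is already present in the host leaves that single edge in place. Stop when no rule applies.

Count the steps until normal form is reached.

initial: |V|=6 |E|=4  E = 1-q->4 3-q->5 4-p->1 5-p->3
step 1: apply R1 at {0↦4, 1↦1}  → |V|=5 |E|=3  E = 1-p->1 3-q->5 5-p->3
step 2: apply R1 at {0↦5, 1↦3}  → |V|=4 |E|=2  E = 1-p->1 3-p->3
normal form: no rule applies after step 2

Answer: 2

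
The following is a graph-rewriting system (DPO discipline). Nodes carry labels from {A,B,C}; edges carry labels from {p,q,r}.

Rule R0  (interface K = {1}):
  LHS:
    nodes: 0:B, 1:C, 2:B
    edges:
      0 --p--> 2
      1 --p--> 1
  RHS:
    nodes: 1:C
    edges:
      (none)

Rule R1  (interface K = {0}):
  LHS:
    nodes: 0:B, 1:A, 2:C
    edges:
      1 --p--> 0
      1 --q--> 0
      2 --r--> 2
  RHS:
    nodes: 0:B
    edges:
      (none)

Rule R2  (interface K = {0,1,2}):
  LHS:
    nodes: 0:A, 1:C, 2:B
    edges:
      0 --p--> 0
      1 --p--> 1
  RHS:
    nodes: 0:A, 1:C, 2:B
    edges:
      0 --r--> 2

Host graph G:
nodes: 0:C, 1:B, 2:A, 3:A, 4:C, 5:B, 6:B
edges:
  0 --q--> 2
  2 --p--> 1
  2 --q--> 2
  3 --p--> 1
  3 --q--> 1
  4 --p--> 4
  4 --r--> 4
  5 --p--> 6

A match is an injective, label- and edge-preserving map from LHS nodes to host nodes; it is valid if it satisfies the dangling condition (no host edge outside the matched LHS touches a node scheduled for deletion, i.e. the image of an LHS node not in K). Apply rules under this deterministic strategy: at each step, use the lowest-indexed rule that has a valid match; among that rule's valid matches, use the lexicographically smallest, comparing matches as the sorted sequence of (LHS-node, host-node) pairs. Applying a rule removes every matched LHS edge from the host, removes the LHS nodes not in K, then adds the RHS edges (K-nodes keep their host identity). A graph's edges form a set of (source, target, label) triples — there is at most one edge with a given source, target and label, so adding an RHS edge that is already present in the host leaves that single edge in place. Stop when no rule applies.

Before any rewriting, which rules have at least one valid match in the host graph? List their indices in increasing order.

Answer: [R0]

Steps:
R0: 1 valid match — {0↦5, 1↦4, 2↦6}
R1: no valid match — 1 raw match, all fail dangling condition
R2: no valid match — LHS pattern not found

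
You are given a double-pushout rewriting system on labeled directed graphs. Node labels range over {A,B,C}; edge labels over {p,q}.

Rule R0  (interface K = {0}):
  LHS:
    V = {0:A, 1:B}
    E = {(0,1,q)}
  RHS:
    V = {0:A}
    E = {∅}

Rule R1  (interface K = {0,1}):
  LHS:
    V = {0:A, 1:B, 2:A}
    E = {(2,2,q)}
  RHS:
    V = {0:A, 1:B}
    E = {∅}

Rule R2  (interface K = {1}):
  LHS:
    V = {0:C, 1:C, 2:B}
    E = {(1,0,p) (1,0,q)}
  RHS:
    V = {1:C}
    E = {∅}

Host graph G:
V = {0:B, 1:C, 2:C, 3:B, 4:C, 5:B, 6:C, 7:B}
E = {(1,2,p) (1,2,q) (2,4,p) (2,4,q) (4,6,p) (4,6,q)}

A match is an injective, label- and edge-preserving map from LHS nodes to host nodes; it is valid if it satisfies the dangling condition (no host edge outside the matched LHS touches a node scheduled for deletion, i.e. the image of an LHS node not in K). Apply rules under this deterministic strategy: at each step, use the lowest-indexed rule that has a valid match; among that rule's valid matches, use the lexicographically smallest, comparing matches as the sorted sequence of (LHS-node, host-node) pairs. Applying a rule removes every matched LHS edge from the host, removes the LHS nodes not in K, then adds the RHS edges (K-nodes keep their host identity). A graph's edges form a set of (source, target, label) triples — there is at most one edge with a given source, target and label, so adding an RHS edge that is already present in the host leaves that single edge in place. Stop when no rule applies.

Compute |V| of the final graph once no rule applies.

Answer: 2

Rewrite trace:
initial: |V|=8 |E|=6  E = 1-p->2 1-q->2 2-p->4 2-q->4 4-p->6 4-q->6
step 1: apply R2 at {0↦6, 1↦4, 2↦0}  → |V|=6 |E|=4  E = 1-p->2 1-q->2 2-p->4 2-q->4
step 2: apply R2 at {0↦4, 1↦2, 2↦3}  → |V|=4 |E|=2  E = 1-p->2 1-q->2
step 3: apply R2 at {0↦2, 1↦1, 2↦5}  → |V|=2 |E|=0  E = ∅
normal form: no rule applies after step 3
NF nodes: {1:C, 7:B}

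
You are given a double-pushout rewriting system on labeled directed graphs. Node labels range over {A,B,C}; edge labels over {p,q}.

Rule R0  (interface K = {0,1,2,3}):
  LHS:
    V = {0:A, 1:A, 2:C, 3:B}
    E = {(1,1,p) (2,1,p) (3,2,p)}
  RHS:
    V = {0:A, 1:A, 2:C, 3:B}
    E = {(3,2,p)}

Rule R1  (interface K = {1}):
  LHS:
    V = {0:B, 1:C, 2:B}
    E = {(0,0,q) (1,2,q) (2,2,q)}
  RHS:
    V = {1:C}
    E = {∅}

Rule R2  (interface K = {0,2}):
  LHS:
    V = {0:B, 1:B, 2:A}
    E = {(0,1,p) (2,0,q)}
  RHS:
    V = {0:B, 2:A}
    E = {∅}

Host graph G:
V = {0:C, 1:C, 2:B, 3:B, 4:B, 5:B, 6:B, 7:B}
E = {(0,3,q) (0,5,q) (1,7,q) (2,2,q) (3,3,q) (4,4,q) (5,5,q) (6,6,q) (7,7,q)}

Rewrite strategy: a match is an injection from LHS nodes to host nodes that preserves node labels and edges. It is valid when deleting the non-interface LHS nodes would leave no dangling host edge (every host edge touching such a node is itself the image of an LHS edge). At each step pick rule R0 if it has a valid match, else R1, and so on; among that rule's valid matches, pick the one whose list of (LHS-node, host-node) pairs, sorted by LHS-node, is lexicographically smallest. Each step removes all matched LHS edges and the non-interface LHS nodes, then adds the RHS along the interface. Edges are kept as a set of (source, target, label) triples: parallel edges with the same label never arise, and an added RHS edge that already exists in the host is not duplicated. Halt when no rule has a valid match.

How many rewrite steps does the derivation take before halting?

start.  V:8 E:9  edges: 0-q->3 0-q->5 1-q->7 2-q->2 3-q->3 4-q->4 5-q->5 6-q->6 7-q->7
1. fire R1 via {0↦2, 1↦0, 2↦3}  →  V:6 E:6  edges: 0-q->5 1-q->7 4-q->4 5-q->5 6-q->6 7-q->7
2. fire R1 via {0↦4, 1↦0, 2↦5}  →  V:4 E:3  edges: 1-q->7 6-q->6 7-q->7
3. fire R1 via {0↦6, 1↦1, 2↦7}  →  V:2 E:0  edges: ∅
final graph: no rule applies after step 3

Answer: 3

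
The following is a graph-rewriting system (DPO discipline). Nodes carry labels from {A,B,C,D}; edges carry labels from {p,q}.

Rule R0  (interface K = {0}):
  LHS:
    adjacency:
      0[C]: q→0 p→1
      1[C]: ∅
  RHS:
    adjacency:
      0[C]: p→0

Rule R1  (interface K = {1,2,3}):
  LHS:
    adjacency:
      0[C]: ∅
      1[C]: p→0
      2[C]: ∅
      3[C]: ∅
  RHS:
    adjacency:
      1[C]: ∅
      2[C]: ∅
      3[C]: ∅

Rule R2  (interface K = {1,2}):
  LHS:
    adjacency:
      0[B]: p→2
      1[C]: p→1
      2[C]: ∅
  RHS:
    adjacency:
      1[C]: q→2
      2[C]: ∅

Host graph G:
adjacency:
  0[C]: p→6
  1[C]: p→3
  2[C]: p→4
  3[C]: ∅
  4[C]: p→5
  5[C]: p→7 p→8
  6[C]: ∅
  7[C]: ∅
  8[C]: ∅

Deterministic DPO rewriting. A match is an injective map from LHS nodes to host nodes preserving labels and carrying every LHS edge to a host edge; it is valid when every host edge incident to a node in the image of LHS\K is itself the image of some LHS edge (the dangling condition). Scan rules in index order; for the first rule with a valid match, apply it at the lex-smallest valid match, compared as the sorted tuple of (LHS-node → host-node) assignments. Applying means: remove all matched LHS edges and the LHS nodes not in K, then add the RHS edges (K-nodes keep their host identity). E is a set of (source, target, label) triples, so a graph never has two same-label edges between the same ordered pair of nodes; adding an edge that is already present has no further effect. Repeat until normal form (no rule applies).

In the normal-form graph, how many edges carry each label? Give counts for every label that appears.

Answer: (no edges)

Rewrite trace:
start.  V:9 E:6  edges: 0-p->6 1-p->3 2-p->4 4-p->5 5-p->7 5-p->8
1. fire R1 via {0↦3, 1↦1, 2↦0, 3↦2}  →  V:8 E:5  edges: 0-p->6 2-p->4 4-p->5 5-p->7 5-p->8
2. fire R1 via {0↦6, 1↦0, 2↦1, 3↦2}  →  V:7 E:4  edges: 2-p->4 4-p->5 5-p->7 5-p->8
3. fire R1 via {0↦7, 1↦5, 2↦0, 3↦1}  →  V:6 E:3  edges: 2-p->4 4-p->5 5-p->8
4. fire R1 via {0↦8, 1↦5, 2↦0, 3↦1}  →  V:5 E:2  edges: 2-p->4 4-p->5
5. fire R1 via {0↦5, 1↦4, 2↦0, 3↦1}  →  V:4 E:1  edges: 2-p->4
6. fire R1 via {0↦4, 1↦2, 2↦0, 3↦1}  →  V:3 E:0  edges: ∅
normal form: no rule applies after step 6
NF edges: []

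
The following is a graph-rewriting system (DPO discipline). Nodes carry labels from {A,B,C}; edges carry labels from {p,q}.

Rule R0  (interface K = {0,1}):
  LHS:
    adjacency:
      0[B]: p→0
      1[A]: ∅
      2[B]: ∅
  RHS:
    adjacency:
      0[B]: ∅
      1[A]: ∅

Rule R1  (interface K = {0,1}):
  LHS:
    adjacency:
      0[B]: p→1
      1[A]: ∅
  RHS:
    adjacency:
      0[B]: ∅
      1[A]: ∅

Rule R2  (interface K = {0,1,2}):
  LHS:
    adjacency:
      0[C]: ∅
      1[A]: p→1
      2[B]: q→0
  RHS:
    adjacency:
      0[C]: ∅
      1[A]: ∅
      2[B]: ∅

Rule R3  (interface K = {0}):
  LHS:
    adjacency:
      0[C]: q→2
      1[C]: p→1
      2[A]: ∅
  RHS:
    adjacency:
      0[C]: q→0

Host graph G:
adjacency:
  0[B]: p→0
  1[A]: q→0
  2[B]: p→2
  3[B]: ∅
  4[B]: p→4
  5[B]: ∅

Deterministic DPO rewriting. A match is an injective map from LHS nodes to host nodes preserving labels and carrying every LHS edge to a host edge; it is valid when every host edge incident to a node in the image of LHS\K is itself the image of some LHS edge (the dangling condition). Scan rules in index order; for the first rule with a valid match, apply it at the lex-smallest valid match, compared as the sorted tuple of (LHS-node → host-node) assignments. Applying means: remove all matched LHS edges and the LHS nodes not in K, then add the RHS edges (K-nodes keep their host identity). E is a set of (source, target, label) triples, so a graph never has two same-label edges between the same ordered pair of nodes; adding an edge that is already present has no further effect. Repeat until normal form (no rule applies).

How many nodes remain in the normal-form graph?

Answer: 3

Derivation:
start.  V:6 E:4  edges: 0-p->0 1-q->0 2-p->2 4-p->4
1. fire R0 via {0↦0, 1↦1, 2↦3}  →  V:5 E:3  edges: 1-q->0 2-p->2 4-p->4
2. fire R0 via {0↦2, 1↦1, 2↦5}  →  V:4 E:2  edges: 1-q->0 4-p->4
3. fire R0 via {0↦4, 1↦1, 2↦2}  →  V:3 E:1  edges: 1-q->0
normal form: no rule applies after step 3
NF nodes: {0:B, 1:A, 4:B}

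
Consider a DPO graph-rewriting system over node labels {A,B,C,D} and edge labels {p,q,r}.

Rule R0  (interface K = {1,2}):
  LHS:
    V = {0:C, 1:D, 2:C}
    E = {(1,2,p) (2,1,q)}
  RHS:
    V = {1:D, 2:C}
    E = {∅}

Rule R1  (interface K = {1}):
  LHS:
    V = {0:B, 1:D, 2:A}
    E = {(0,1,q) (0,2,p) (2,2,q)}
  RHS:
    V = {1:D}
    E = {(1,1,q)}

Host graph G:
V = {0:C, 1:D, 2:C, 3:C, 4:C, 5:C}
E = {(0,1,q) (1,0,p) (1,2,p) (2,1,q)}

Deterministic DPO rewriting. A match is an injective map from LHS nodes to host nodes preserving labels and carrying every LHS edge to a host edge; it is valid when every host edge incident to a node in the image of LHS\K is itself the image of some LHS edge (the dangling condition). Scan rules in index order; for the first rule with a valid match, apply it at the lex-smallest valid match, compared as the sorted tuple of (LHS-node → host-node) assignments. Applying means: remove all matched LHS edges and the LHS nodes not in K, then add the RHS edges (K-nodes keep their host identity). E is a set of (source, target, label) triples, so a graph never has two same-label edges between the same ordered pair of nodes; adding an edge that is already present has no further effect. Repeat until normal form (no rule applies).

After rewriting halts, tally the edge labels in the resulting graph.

Answer: (no edges)

Steps:
initial: |V|=6 |E|=4  E = 0-q->1 1-p->0 1-p->2 2-q->1
step 1: apply R0 at {0↦3, 1↦1, 2↦0}  → |V|=5 |E|=2  E = 1-p->2 2-q->1
step 2: apply R0 at {0↦0, 1↦1, 2↦2}  → |V|=4 |E|=0  E = ∅
final graph: no rule applies after step 2
NF edges: []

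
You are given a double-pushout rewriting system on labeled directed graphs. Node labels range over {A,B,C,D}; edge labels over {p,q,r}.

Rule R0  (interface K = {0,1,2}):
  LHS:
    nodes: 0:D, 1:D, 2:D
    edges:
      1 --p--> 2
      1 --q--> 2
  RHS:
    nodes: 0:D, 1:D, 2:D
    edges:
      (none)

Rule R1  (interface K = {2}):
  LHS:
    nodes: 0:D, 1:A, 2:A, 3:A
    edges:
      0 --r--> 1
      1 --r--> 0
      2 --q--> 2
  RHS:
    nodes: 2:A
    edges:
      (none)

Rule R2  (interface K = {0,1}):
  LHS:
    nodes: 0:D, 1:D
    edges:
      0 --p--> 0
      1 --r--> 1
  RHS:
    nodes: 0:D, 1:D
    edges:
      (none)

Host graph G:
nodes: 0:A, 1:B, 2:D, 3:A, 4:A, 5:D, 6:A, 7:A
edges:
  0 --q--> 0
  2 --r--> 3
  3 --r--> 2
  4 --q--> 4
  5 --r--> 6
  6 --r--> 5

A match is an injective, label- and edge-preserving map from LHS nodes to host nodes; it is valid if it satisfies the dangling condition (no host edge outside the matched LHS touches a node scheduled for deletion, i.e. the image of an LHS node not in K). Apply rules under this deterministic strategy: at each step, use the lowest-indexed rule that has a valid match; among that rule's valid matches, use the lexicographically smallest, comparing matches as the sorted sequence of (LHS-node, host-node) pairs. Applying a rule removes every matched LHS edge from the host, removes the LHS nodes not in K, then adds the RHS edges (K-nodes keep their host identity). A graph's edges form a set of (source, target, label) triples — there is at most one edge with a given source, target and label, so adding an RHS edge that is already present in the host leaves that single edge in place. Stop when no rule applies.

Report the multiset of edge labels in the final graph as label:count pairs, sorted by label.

Answer: (no edges)

Derivation:
initial: |V|=8 |E|=6  E = 0-q->0 2-r->3 3-r->2 4-q->4 5-r->6 6-r->5
step 1: apply R1 at {0↦2, 1↦3, 2↦0, 3↦7}  → |V|=5 |E|=3  E = 4-q->4 5-r->6 6-r->5
step 2: apply R1 at {0↦5, 1↦6, 2↦4, 3↦0}  → |V|=2 |E|=0  E = ∅
final graph: no rule applies after step 2
NF edges: []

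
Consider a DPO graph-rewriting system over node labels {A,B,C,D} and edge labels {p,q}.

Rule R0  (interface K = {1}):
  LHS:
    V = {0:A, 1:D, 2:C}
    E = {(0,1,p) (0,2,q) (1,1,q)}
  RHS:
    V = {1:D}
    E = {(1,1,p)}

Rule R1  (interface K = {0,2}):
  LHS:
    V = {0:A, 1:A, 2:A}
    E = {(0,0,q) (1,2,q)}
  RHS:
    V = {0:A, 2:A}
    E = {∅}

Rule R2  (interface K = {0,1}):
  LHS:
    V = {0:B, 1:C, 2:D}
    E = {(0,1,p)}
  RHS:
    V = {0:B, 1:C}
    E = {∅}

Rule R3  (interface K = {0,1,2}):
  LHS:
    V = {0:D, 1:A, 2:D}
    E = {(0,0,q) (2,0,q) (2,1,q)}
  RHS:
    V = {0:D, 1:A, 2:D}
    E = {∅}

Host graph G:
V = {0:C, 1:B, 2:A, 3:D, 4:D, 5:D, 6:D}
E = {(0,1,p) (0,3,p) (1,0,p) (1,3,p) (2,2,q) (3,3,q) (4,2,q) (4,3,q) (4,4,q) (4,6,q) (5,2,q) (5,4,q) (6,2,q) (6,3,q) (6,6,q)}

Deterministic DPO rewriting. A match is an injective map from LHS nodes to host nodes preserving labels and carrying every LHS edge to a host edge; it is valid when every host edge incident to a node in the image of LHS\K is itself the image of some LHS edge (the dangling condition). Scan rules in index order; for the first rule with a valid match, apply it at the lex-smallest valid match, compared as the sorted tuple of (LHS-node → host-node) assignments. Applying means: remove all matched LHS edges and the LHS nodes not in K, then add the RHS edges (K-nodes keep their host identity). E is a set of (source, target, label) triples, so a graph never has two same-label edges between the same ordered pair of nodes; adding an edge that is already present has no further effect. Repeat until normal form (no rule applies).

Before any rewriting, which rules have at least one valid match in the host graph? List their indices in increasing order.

Answer: [R3]

Rewrite trace:
R0: no valid match — LHS pattern not found
R1: no valid match — LHS pattern not found
R2: no valid match — 4 raw matches, all fail dangling condition
R3: 4 valid matches — {0↦3, 1↦2, 2↦4}, {0↦3, 1↦2, 2↦6}, {0↦4, 1↦2, 2↦5} (+1 more)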